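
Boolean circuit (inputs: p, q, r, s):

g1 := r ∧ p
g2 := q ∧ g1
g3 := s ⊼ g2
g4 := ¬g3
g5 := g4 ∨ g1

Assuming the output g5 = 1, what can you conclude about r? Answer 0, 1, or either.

g5 = g4 ∨ g1 must be 1, so at least one of g4, g1 is 1.
Every assignment with g5 = 1 has r = 1; there are 4 such assignment(s).
  p=1, q=0, r=1, s=0
  p=1, q=0, r=1, s=1
  p=1, q=1, r=1, s=0
  p=1, q=1, r=1, s=1

1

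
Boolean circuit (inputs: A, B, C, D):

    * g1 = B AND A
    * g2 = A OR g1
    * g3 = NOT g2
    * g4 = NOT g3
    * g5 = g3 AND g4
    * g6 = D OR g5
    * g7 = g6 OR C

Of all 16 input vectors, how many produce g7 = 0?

4

g7 = g6 OR C must be 0, so both g6 = 0 and C = 0.
Satisfying assignments:
  A=0, B=0, C=0, D=0
  A=0, B=1, C=0, D=0
  A=1, B=0, C=0, D=0
  A=1, B=1, C=0, D=0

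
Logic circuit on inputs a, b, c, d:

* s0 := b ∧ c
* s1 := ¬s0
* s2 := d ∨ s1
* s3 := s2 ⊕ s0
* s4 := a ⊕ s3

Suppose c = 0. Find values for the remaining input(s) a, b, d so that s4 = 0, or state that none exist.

a=1 b=0 d=1

s4 = a ⊕ s3 must be 0, so a and s3 are equal.
Check with c = 0 and a=1, b=0, d=1:
s0 = b ∧ c = 0 ∧ 0 = 0
s1 = ¬s0 = ¬0 = 1
s2 = d ∨ s1 = 1 ∨ 1 = 1
s3 = s2 ⊕ s0 = 1 ⊕ 0 = 1
s4 = a ⊕ s3 = 1 ⊕ 1 = 0
So s4 = 0.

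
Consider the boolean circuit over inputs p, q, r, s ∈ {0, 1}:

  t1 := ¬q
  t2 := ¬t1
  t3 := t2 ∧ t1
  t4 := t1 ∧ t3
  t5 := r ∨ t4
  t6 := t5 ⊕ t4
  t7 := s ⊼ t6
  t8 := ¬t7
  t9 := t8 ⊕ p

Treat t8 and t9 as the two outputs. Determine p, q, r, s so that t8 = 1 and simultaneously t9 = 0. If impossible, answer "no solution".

Check with p=1 q=0 r=1 s=1:
t1 = ¬q = ¬0 = 1
t2 = ¬t1 = ¬1 = 0
t3 = t2 ∧ t1 = 0 ∧ 1 = 0
t4 = t1 ∧ t3 = 1 ∧ 0 = 0
t5 = r ∨ t4 = 1 ∨ 0 = 1
t6 = t5 ⊕ t4 = 1 ⊕ 0 = 1
t7 = s ⊼ t6 = 1 ⊼ 1 = 0
t8 = ¬t7 = ¬0 = 1
t9 = t8 ⊕ p = 1 ⊕ 1 = 0
So t8 = 1 and t9 = 0.

p=1 q=0 r=1 s=1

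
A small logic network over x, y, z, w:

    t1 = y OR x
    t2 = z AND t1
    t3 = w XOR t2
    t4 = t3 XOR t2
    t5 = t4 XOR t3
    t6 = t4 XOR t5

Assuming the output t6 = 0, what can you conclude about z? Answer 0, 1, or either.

either

Both values of z occur among assignments with t6 = 0:
  z=0: x=0, y=0, z=0, w=0
  z=1: x=0, y=0, z=1, w=0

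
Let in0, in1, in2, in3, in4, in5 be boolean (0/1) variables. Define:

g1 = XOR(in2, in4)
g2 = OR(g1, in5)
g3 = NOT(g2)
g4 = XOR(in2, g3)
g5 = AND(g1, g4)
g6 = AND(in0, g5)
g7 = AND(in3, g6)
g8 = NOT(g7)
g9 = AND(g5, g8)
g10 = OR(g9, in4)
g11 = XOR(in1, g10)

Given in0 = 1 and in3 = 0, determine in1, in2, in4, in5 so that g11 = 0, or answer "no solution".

in1=0, in2=0, in4=0, in5=0

Check with in0 = 1 and in3 = 0 and in1=0, in2=0, in4=0, in5=0:
g1 = XOR(in2, in4) = XOR(0, 0) = 0
g2 = OR(g1, in5) = OR(0, 0) = 0
g3 = NOT(g2) = NOT 0 = 1
g4 = XOR(in2, g3) = XOR(0, 1) = 1
g5 = AND(g1, g4) = AND(0, 1) = 0
g6 = AND(in0, g5) = AND(1, 0) = 0
g7 = AND(in3, g6) = AND(0, 0) = 0
g8 = NOT(g7) = NOT 0 = 1
g9 = AND(g5, g8) = AND(0, 1) = 0
g10 = OR(g9, in4) = OR(0, 0) = 0
g11 = XOR(in1, g10) = XOR(0, 0) = 0
So g11 = 0.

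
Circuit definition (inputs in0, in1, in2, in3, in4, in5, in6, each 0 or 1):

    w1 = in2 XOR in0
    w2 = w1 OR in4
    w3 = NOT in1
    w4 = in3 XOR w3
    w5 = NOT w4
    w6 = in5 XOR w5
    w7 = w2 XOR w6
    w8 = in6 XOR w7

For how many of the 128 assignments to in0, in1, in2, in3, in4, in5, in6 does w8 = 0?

64

w8 = in6 XOR w7 must be 0, so in6 and w7 are equal.
Enumerating the 128 input combinations, 64 give w8 = 0 and 64 give w8 = 1.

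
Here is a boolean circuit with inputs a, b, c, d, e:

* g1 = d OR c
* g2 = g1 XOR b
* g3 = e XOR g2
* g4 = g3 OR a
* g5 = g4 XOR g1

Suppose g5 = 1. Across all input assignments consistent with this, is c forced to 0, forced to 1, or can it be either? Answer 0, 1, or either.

Both values of c occur among assignments with g5 = 1:
  c=0: a=0, b=0, c=0, d=0, e=1
  c=1: a=0, b=0, c=1, d=0, e=1

either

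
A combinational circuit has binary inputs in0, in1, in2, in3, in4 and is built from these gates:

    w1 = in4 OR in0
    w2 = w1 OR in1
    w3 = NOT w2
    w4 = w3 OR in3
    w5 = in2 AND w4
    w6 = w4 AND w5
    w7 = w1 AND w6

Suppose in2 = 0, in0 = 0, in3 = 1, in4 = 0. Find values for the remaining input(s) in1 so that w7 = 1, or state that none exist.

With in2 = 0, in0 = 0, in3 = 1, in4 = 0 fixed, none of the 2 settings of in1 give w7 = 1.
For example, with in1=0:
w1 = in4 OR in0 = 0 OR 0 = 0
w2 = w1 OR in1 = 0 OR 0 = 0
w3 = NOT w2 = NOT 0 = 1
w4 = w3 OR in3 = 1 OR 1 = 1
w5 = in2 AND w4 = 0 AND 1 = 0
w6 = w4 AND w5 = 1 AND 0 = 0
w7 = w1 AND w6 = 0 AND 0 = 0
giving w7 = 0 ≠ 1.

no solution exists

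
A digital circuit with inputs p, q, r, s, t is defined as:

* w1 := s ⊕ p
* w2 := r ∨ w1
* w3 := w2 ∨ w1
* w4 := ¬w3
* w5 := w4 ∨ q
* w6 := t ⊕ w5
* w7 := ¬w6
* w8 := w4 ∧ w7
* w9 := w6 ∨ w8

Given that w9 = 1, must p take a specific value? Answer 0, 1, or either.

Both values of p occur among assignments with w9 = 1:
  p=0: p=0, q=0, r=0, s=0, t=0
  p=1: p=1, q=0, r=0, s=0, t=1

either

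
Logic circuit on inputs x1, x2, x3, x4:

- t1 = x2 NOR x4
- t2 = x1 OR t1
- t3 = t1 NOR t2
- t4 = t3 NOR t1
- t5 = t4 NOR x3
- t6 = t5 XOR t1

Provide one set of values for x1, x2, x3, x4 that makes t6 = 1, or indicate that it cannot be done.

Check with x1=0, x2=0, x3=0, x4=1:
t1 = x2 NOR x4 = 0 NOR 1 = 0
t2 = x1 OR t1 = 0 OR 0 = 0
t3 = t1 NOR t2 = 0 NOR 0 = 1
t4 = t3 NOR t1 = 1 NOR 0 = 0
t5 = t4 NOR x3 = 0 NOR 0 = 1
t6 = t5 XOR t1 = 1 XOR 0 = 1
So t6 = 1 as required.

x1=0, x2=0, x3=0, x4=1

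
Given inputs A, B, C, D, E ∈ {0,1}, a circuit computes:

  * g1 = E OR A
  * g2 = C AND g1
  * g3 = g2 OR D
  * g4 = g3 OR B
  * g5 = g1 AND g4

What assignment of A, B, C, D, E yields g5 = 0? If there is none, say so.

g5 = g1 AND g4 must be 0, so at least one of g1, g4 is 0.
Check with A=0 B=0 C=1 D=0 E=0:
g1 = E OR A = 0 OR 0 = 0
g2 = C AND g1 = 1 AND 0 = 0
g3 = g2 OR D = 0 OR 0 = 0
g4 = g3 OR B = 0 OR 0 = 0
g5 = g1 AND g4 = 0 AND 0 = 0
So g5 = 0 as required.

A=0 B=0 C=1 D=0 E=0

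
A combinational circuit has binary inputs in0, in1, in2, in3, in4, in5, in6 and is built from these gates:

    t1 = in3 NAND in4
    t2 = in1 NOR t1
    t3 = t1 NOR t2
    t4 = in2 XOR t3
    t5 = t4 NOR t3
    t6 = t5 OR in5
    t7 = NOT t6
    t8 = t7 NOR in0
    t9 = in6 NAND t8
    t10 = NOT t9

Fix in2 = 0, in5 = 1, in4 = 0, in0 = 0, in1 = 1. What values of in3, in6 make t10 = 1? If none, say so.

in3=1, in6=1

t10 = NOT t9 must be 1, so t9 = 0.
Check with in2 = 0, in5 = 1, in4 = 0, in0 = 0, in1 = 1 and in3=1, in6=1:
t1 = in3 NAND in4 = 1 NAND 0 = 1
t2 = in1 NOR t1 = 1 NOR 1 = 0
t3 = t1 NOR t2 = 1 NOR 0 = 0
t4 = in2 XOR t3 = 0 XOR 0 = 0
t5 = t4 NOR t3 = 0 NOR 0 = 1
t6 = t5 OR in5 = 1 OR 1 = 1
t7 = NOT t6 = NOT 1 = 0
t8 = t7 NOR in0 = 0 NOR 0 = 1
t9 = in6 NAND t8 = 1 NAND 1 = 0
t10 = NOT t9 = NOT 0 = 1
So t10 = 1.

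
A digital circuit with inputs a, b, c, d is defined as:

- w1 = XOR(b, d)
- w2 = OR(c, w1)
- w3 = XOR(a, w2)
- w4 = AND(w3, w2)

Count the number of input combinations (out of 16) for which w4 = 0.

w4 = AND(w3, w2) must be 0, so at least one of w3, w2 is 0.
Enumerating the 16 input combinations, 10 give w4 = 0 and 6 give w4 = 1.

10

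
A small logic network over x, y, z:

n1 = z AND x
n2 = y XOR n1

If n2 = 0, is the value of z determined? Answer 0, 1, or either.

Both values of z occur among assignments with n2 = 0:
  z=0: x=0, y=0, z=0
  z=1: x=0, y=0, z=1

either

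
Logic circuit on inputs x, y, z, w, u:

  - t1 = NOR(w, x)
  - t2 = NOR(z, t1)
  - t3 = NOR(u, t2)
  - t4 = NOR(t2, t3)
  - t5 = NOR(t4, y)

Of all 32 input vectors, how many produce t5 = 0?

21

t5 = NOR(t4, y) must be 0, so at least one of t4, y is 1.
Enumerating the 32 input combinations, 21 give t5 = 0 and 11 give t5 = 1.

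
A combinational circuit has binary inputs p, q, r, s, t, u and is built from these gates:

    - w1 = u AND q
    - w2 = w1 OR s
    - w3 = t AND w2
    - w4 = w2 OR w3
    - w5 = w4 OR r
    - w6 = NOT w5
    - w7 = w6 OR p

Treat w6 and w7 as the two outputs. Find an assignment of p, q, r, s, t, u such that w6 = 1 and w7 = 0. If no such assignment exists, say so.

Across all 64 input combinations, none give both w6 = 1 and w7 = 0.

no solution exists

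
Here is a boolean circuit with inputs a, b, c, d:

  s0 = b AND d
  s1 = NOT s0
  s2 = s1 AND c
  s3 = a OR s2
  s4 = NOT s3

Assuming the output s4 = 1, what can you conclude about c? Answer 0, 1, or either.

either

Both values of c occur among assignments with s4 = 1:
  c=0: a=0, b=0, c=0, d=0
  c=1: a=0, b=1, c=1, d=1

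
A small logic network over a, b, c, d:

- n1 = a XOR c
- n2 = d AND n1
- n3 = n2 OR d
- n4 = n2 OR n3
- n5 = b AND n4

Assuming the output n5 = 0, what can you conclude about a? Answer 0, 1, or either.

Both values of a occur among assignments with n5 = 0:
  a=0: a=0, b=0, c=0, d=0
  a=1: a=1, b=0, c=0, d=0

either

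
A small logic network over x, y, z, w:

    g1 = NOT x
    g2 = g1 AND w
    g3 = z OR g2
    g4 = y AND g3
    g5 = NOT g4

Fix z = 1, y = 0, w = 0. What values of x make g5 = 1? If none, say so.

g5 = NOT g4 must be 1, so g4 = 0.
Check with z = 1, y = 0, w = 0 and x=0:
g1 = NOT x = NOT 0 = 1
g2 = g1 AND w = 1 AND 0 = 0
g3 = z OR g2 = 1 OR 0 = 1
g4 = y AND g3 = 0 AND 1 = 0
g5 = NOT g4 = NOT 0 = 1
So g5 = 1.

x=0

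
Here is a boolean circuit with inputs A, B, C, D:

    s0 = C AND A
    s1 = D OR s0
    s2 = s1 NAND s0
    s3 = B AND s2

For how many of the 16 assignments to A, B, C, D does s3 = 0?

s3 = B AND s2 must be 0, so at least one of B, s2 is 0.
Enumerating the 16 input combinations, 10 give s3 = 0 and 6 give s3 = 1.

10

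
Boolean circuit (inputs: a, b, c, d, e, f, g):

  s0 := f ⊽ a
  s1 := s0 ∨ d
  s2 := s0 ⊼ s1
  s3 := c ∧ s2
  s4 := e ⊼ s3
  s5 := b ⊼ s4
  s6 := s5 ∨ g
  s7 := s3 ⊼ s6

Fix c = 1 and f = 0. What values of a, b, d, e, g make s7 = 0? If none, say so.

Check with c = 1 and f = 0 and a=1, b=0, d=1, e=1, g=1:
s0 = f ⊽ a = 0 ⊽ 1 = 0
s1 = s0 ∨ d = 0 ∨ 1 = 1
s2 = s0 ⊼ s1 = 0 ⊼ 1 = 1
s3 = c ∧ s2 = 1 ∧ 1 = 1
s4 = e ⊼ s3 = 1 ⊼ 1 = 0
s5 = b ⊼ s4 = 0 ⊼ 0 = 1
s6 = s5 ∨ g = 1 ∨ 1 = 1
s7 = s3 ⊼ s6 = 1 ⊼ 1 = 0
So s7 = 0.

a=1 b=0 d=1 e=1 g=1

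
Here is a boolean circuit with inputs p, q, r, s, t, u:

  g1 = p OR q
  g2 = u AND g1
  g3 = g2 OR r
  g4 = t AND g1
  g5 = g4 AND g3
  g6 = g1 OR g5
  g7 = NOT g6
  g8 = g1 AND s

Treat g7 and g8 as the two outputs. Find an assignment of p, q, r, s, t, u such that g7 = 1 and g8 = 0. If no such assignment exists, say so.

Check with p=0, q=0, r=1, s=0, t=0, u=0:
g1 = p OR q = 0 OR 0 = 0
g2 = u AND g1 = 0 AND 0 = 0
g3 = g2 OR r = 0 OR 1 = 1
g4 = t AND g1 = 0 AND 0 = 0
g5 = g4 AND g3 = 0 AND 1 = 0
g6 = g1 OR g5 = 0 OR 0 = 0
g7 = NOT g6 = NOT 0 = 1
g8 = g1 AND s = 0 AND 0 = 0
So g7 = 1 and g8 = 0.

p=0, q=0, r=1, s=0, t=0, u=0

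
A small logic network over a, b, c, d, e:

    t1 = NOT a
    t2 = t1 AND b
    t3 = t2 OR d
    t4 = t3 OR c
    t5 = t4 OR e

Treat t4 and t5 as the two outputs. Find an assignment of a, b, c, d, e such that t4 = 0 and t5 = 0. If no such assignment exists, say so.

Check with a=1, b=1, c=0, d=0, e=0:
t1 = NOT a = NOT 1 = 0
t2 = t1 AND b = 0 AND 1 = 0
t3 = t2 OR d = 0 OR 0 = 0
t4 = t3 OR c = 0 OR 0 = 0
t5 = t4 OR e = 0 OR 0 = 0
So t4 = 0 and t5 = 0.

a=1, b=1, c=0, d=0, e=0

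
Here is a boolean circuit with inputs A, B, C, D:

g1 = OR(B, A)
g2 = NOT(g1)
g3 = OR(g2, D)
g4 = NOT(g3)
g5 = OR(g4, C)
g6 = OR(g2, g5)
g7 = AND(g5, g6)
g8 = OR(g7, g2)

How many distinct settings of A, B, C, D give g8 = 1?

g8 = OR(g7, g2) must be 1, so at least one of g7, g2 is 1.
Enumerating the 16 input combinations, 13 give g8 = 1 and 3 give g8 = 0.

13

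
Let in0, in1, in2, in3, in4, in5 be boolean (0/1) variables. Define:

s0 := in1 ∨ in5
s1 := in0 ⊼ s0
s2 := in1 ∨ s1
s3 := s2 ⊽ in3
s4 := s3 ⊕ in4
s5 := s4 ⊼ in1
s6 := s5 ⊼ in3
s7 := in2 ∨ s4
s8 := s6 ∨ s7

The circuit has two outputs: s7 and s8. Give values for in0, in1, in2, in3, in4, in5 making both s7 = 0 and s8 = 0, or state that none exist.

Check with in0=1 in1=0 in2=0 in3=1 in4=0 in5=1:
s0 = in1 ∨ in5 = 0 ∨ 1 = 1
s1 = in0 ⊼ s0 = 1 ⊼ 1 = 0
s2 = in1 ∨ s1 = 0 ∨ 0 = 0
s3 = s2 ⊽ in3 = 0 ⊽ 1 = 0
s4 = s3 ⊕ in4 = 0 ⊕ 0 = 0
s5 = s4 ⊼ in1 = 0 ⊼ 0 = 1
s6 = s5 ⊼ in3 = 1 ⊼ 1 = 0
s7 = in2 ∨ s4 = 0 ∨ 0 = 0
s8 = s6 ∨ s7 = 0 ∨ 0 = 0
So s7 = 0 and s8 = 0.

in0=1 in1=0 in2=0 in3=1 in4=0 in5=1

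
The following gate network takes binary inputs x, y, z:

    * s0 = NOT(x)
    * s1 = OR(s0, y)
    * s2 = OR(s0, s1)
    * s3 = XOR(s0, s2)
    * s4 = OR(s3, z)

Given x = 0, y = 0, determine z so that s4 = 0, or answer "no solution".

s4 = OR(s3, z) must be 0, so both s3 = 0 and z = 0.
Check with x = 0, y = 0 and z=0:
s0 = NOT(x) = NOT 0 = 1
s1 = OR(s0, y) = OR(1, 0) = 1
s2 = OR(s0, s1) = OR(1, 1) = 1
s3 = XOR(s0, s2) = XOR(1, 1) = 0
s4 = OR(s3, z) = OR(0, 0) = 0
So s4 = 0.

z=0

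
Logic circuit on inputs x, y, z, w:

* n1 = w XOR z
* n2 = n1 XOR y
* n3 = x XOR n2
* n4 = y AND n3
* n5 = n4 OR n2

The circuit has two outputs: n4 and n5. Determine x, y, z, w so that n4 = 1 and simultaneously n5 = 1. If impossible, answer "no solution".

Check with x=1, y=1, z=1, w=0:
n1 = w XOR z = 0 XOR 1 = 1
n2 = n1 XOR y = 1 XOR 1 = 0
n3 = x XOR n2 = 1 XOR 0 = 1
n4 = y AND n3 = 1 AND 1 = 1
n5 = n4 OR n2 = 1 OR 0 = 1
So n4 = 1 and n5 = 1.

x=1, y=1, z=1, w=0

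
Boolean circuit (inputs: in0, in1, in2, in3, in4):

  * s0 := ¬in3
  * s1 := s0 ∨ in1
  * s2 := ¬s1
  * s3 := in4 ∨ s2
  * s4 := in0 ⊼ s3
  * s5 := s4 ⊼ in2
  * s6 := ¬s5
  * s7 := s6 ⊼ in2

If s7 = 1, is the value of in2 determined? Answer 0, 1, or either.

Both values of in2 occur among assignments with s7 = 1:
  in2=0: in0=0, in1=0, in2=0, in3=0, in4=0
  in2=1: in0=1, in1=0, in2=1, in3=0, in4=1

either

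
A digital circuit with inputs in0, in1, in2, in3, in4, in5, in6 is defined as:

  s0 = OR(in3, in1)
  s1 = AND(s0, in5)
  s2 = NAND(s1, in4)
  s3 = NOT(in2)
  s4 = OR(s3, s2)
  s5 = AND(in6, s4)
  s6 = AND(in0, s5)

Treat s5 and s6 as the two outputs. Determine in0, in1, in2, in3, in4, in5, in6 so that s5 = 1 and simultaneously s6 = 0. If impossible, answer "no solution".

Check with in0=0, in1=1, in2=0, in3=0, in4=0, in5=0, in6=1:
s0 = OR(in3, in1) = OR(0, 1) = 1
s1 = AND(s0, in5) = AND(1, 0) = 0
s2 = NAND(s1, in4) = NAND(0, 0) = 1
s3 = NOT(in2) = NOT 0 = 1
s4 = OR(s3, s2) = OR(1, 1) = 1
s5 = AND(in6, s4) = AND(1, 1) = 1
s6 = AND(in0, s5) = AND(0, 1) = 0
So s5 = 1 and s6 = 0.

in0=0, in1=1, in2=0, in3=0, in4=0, in5=0, in6=1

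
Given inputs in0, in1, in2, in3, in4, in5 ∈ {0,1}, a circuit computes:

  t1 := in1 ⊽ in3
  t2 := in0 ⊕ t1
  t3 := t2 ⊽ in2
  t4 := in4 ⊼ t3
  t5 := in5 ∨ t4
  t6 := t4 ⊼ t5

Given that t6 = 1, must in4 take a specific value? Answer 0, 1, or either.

t6 = t4 ⊼ t5 must be 1, so at least one of t4, t5 is 0.
Every assignment with t6 = 1 has in4 = 1; there are 8 such assignment(s).

1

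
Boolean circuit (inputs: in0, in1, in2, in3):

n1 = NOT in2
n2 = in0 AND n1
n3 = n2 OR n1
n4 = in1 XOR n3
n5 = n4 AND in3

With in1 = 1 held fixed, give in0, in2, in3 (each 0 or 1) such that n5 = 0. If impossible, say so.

in0=1, in2=1, in3=0

Check with in1 = 1 and in0=1, in2=1, in3=0:
n1 = NOT in2 = NOT 1 = 0
n2 = in0 AND n1 = 1 AND 0 = 0
n3 = n2 OR n1 = 0 OR 0 = 0
n4 = in1 XOR n3 = 1 XOR 0 = 1
n5 = n4 AND in3 = 1 AND 0 = 0
So n5 = 0.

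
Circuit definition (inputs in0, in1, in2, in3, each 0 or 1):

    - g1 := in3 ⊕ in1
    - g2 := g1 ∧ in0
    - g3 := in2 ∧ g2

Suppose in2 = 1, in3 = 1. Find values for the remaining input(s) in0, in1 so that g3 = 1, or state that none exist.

Check with in2 = 1, in3 = 1 and in0=1, in1=0:
g1 = in3 ⊕ in1 = 1 ⊕ 0 = 1
g2 = g1 ∧ in0 = 1 ∧ 1 = 1
g3 = in2 ∧ g2 = 1 ∧ 1 = 1
So g3 = 1.

in0=1 in1=0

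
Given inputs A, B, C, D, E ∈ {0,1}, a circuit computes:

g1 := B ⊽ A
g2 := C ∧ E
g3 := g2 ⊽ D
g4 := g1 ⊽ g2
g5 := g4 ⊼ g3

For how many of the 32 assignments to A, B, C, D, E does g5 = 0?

9

g5 = g4 ⊼ g3 must be 0, so both g4 = 1 and g3 = 1.
g4 = g1 ⊽ g2 must be 1, so both g1 = 0 and g2 = 0.
Enumerating the 32 input combinations, 9 give g5 = 0 and 23 give g5 = 1.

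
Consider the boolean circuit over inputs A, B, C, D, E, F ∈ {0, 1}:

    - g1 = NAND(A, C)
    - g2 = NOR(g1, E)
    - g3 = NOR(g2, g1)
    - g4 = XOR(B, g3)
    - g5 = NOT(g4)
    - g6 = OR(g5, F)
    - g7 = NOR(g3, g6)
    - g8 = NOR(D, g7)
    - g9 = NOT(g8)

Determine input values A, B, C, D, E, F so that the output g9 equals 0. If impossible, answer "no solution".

g9 = NOT(g8) must be 0, so g8 = 1.
g8 = NOR(D, g7) must be 1, so both D = 0 and g7 = 0.
g7 = NOR(g3, g6) must be 0, so at least one of g3, g6 is 1.
Check with A=1 B=0 C=1 D=0 E=1 F=0:
g1 = NAND(A, C) = NAND(1, 1) = 0
g2 = NOR(g1, E) = NOR(0, 1) = 0
g3 = NOR(g2, g1) = NOR(0, 0) = 1
g4 = XOR(B, g3) = XOR(0, 1) = 1
g5 = NOT(g4) = NOT 1 = 0
g6 = OR(g5, F) = OR(0, 0) = 0
g7 = NOR(g3, g6) = NOR(1, 0) = 0
g8 = NOR(D, g7) = NOR(0, 0) = 1
g9 = NOT(g8) = NOT 1 = 0
So g9 = 0 as required.

A=1 B=0 C=1 D=0 E=1 F=0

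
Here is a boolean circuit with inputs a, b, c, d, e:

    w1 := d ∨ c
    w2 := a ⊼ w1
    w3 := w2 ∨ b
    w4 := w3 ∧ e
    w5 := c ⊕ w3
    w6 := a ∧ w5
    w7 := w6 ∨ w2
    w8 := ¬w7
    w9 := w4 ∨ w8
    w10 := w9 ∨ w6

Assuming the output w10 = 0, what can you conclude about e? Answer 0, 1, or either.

0

w10 = w9 ∨ w6 must be 0, so both w9 = 0 and w6 = 0.
w9 = w4 ∨ w8 must be 0, so both w4 = 0 and w8 = 0.
w6 = a ∧ w5 must be 0, so at least one of a, w5 is 0.
Every assignment with w10 = 0 has e = 0; there are 8 such assignment(s).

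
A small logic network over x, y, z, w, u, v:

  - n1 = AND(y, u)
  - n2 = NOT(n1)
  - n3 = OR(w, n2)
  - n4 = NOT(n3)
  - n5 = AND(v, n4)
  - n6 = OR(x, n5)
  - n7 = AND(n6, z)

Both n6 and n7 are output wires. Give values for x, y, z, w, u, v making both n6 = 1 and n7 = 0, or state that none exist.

Check with x=1, y=1, z=0, w=1, u=0, v=1:
n1 = AND(y, u) = AND(1, 0) = 0
n2 = NOT(n1) = NOT 0 = 1
n3 = OR(w, n2) = OR(1, 1) = 1
n4 = NOT(n3) = NOT 1 = 0
n5 = AND(v, n4) = AND(1, 0) = 0
n6 = OR(x, n5) = OR(1, 0) = 1
n7 = AND(n6, z) = AND(1, 0) = 0
So n6 = 1 and n7 = 0.

x=1, y=1, z=0, w=1, u=0, v=1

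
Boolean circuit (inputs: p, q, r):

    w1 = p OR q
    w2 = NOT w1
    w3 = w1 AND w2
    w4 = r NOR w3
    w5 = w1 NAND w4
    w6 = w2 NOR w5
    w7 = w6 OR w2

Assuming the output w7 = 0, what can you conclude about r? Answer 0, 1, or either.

1

w7 = w6 OR w2 must be 0, so both w6 = 0 and w2 = 0.
Every assignment with w7 = 0 has r = 1; there are 3 such assignment(s).
  p=0, q=1, r=1
  p=1, q=0, r=1
  p=1, q=1, r=1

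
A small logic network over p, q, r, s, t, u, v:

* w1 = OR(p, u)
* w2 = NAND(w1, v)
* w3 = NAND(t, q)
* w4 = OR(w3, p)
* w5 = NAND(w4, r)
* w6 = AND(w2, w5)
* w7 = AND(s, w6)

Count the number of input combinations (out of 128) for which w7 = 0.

w7 = AND(s, w6) must be 0, so at least one of s, w6 is 0.
Enumerating the 128 input combinations, 105 give w7 = 0 and 23 give w7 = 1.

105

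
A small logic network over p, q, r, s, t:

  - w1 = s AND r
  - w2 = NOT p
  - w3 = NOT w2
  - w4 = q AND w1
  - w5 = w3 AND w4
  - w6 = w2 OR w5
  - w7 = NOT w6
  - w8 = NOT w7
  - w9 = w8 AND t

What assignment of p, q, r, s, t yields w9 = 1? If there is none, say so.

p=0, q=1, r=1, s=0, t=1

Check with p=0, q=1, r=1, s=0, t=1:
w1 = s AND r = 0 AND 1 = 0
w2 = NOT p = NOT 0 = 1
w3 = NOT w2 = NOT 1 = 0
w4 = q AND w1 = 1 AND 0 = 0
w5 = w3 AND w4 = 0 AND 0 = 0
w6 = w2 OR w5 = 1 OR 0 = 1
w7 = NOT w6 = NOT 1 = 0
w8 = NOT w7 = NOT 0 = 1
w9 = w8 AND t = 1 AND 1 = 1
So w9 = 1 as required.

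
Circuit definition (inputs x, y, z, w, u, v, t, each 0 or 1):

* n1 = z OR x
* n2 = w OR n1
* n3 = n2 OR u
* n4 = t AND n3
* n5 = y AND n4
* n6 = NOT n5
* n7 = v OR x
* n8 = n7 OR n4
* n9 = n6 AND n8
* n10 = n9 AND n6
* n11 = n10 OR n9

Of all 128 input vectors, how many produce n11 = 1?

n11 = n10 OR n9 must be 1, so at least one of n10, n9 is 1.
Enumerating the 128 input combinations, 80 give n11 = 1 and 48 give n11 = 0.

80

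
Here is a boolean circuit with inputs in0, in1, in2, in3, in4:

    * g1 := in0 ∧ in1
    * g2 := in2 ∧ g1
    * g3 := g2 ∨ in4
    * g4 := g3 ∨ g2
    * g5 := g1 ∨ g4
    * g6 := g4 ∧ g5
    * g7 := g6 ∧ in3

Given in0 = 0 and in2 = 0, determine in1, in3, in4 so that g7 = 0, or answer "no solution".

g7 = g6 ∧ in3 must be 0, so at least one of g6, in3 is 0.
Check with in0 = 0 and in2 = 0 and in1=0, in3=0, in4=1:
g1 = in0 ∧ in1 = 0 ∧ 0 = 0
g2 = in2 ∧ g1 = 0 ∧ 0 = 0
g3 = g2 ∨ in4 = 0 ∨ 1 = 1
g4 = g3 ∨ g2 = 1 ∨ 0 = 1
g5 = g1 ∨ g4 = 0 ∨ 1 = 1
g6 = g4 ∧ g5 = 1 ∧ 1 = 1
g7 = g6 ∧ in3 = 1 ∧ 0 = 0
So g7 = 0.

in1=0 in3=0 in4=1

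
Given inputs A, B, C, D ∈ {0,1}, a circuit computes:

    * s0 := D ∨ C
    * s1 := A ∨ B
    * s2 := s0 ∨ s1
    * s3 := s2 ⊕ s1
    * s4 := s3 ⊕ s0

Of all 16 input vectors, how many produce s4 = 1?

s4 = s3 ⊕ s0 must be 1, so s3 and s0 differ.
Enumerating the 16 input combinations, 9 give s4 = 1 and 7 give s4 = 0.

9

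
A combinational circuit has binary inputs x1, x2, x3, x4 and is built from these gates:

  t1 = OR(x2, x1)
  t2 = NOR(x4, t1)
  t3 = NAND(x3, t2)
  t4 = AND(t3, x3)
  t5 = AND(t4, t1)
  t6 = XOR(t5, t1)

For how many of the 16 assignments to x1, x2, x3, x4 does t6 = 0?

10

t6 = XOR(t5, t1) must be 0, so t5 and t1 are equal.
Enumerating the 16 input combinations, 10 give t6 = 0 and 6 give t6 = 1.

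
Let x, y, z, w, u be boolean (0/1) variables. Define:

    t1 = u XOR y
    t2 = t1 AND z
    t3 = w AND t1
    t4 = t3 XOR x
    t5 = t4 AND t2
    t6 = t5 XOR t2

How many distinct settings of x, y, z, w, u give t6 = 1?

4

t6 = t5 XOR t2 must be 1, so t5 and t2 differ.
Satisfying assignments:
  x=0, y=0, z=1, w=0, u=1
  x=0, y=1, z=1, w=0, u=0
  x=1, y=0, z=1, w=1, u=1
  x=1, y=1, z=1, w=1, u=0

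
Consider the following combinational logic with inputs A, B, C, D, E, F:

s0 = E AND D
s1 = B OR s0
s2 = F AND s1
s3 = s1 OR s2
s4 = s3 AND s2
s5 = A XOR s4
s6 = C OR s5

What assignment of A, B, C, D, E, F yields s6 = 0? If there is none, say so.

A=1, B=1, C=0, D=1, E=1, F=1

s6 = C OR s5 must be 0, so both C = 0 and s5 = 0.
s5 = A XOR s4 must be 0, so A and s4 are equal.
Check with A=1, B=1, C=0, D=1, E=1, F=1:
s0 = E AND D = 1 AND 1 = 1
s1 = B OR s0 = 1 OR 1 = 1
s2 = F AND s1 = 1 AND 1 = 1
s3 = s1 OR s2 = 1 OR 1 = 1
s4 = s3 AND s2 = 1 AND 1 = 1
s5 = A XOR s4 = 1 XOR 1 = 0
s6 = C OR s5 = 0 OR 0 = 0
So s6 = 0 as required.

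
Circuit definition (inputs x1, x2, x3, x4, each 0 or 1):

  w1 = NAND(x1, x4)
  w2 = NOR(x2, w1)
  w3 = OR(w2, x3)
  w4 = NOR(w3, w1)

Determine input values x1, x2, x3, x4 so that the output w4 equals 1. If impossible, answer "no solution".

w4 = NOR(w3, w1) must be 1, so both w3 = 0 and w1 = 0.
Check with x1=1 x2=1 x3=0 x4=1:
w1 = NAND(x1, x4) = NAND(1, 1) = 0
w2 = NOR(x2, w1) = NOR(1, 0) = 0
w3 = OR(w2, x3) = OR(0, 0) = 0
w4 = NOR(w3, w1) = NOR(0, 0) = 1
So w4 = 1 as required.

x1=1 x2=1 x3=0 x4=1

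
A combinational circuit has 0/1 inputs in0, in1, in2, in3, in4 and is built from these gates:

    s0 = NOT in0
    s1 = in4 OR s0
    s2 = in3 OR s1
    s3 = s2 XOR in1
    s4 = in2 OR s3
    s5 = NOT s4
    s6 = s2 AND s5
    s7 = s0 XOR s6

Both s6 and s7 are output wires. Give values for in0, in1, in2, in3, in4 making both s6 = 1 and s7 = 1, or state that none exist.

in0=1, in1=1, in2=0, in3=0, in4=1

Check with in0=1, in1=1, in2=0, in3=0, in4=1:
s0 = NOT in0 = NOT 1 = 0
s1 = in4 OR s0 = 1 OR 0 = 1
s2 = in3 OR s1 = 0 OR 1 = 1
s3 = s2 XOR in1 = 1 XOR 1 = 0
s4 = in2 OR s3 = 0 OR 0 = 0
s5 = NOT s4 = NOT 0 = 1
s6 = s2 AND s5 = 1 AND 1 = 1
s7 = s0 XOR s6 = 0 XOR 1 = 1
So s6 = 1 and s7 = 1.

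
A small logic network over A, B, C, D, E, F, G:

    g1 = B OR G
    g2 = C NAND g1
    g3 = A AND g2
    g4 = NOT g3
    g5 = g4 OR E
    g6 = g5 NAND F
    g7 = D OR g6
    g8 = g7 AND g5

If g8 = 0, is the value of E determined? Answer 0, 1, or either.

Both values of E occur among assignments with g8 = 0:
  E=0: A=0, B=0, C=0, D=0, E=0, F=1, G=0
  E=1: A=0, B=0, C=0, D=0, E=1, F=1, G=0

either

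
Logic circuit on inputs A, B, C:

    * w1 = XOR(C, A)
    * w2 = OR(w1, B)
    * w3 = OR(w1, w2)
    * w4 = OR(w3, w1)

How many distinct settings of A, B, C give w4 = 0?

2

w4 = OR(w3, w1) must be 0, so both w3 = 0 and w1 = 0.
w3 = OR(w1, w2) must be 0, so both w1 = 0 and w2 = 0.
w1 = XOR(C, A) must be 0, so C and A are equal.
Satisfying assignments:
  A=0, B=0, C=0
  A=1, B=0, C=1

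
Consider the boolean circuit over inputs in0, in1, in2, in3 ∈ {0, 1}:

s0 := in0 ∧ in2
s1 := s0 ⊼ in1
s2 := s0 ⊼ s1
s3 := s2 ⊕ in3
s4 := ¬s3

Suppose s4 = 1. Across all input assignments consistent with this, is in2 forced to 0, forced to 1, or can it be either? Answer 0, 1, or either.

either

Both values of in2 occur among assignments with s4 = 1:
  in2=0: in0=0, in1=0, in2=0, in3=1
  in2=1: in0=0, in1=0, in2=1, in3=1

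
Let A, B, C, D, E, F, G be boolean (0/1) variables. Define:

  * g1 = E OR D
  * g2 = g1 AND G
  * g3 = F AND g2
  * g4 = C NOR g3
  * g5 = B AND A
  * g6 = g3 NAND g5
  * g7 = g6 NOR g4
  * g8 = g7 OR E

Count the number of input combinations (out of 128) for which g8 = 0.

62

g8 = g7 OR E must be 0, so both g7 = 0 and E = 0.
g7 = g6 NOR g4 must be 0, so at least one of g6, g4 is 1.
Enumerating the 128 input combinations, 62 give g8 = 0 and 66 give g8 = 1.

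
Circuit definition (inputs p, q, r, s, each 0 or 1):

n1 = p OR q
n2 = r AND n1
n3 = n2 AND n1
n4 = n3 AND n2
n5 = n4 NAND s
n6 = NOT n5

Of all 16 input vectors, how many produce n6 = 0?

13

n6 = NOT n5 must be 0, so n5 = 1.
Enumerating the 16 input combinations, 13 give n6 = 0 and 3 give n6 = 1.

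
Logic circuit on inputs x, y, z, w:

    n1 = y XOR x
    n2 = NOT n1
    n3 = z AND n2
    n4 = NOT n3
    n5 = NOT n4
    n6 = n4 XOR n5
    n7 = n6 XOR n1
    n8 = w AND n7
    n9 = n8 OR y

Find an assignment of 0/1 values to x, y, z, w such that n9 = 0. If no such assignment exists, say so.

x=1 y=0 z=1 w=1

Check with x=1 y=0 z=1 w=1:
n1 = y XOR x = 0 XOR 1 = 1
n2 = NOT n1 = NOT 1 = 0
n3 = z AND n2 = 1 AND 0 = 0
n4 = NOT n3 = NOT 0 = 1
n5 = NOT n4 = NOT 1 = 0
n6 = n4 XOR n5 = 1 XOR 0 = 1
n7 = n6 XOR n1 = 1 XOR 1 = 0
n8 = w AND n7 = 1 AND 0 = 0
n9 = n8 OR y = 0 OR 0 = 0
So n9 = 0 as required.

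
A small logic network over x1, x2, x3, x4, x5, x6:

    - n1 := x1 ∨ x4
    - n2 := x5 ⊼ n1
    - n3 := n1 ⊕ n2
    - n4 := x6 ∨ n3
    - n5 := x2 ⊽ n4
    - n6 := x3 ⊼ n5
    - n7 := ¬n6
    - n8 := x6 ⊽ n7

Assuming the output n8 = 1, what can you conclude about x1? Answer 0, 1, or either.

either

Both values of x1 occur among assignments with n8 = 1:
  x1=0: x1=0, x2=0, x3=0, x4=0, x5=0, x6=0
  x1=1: x1=1, x2=0, x3=0, x4=0, x5=0, x6=0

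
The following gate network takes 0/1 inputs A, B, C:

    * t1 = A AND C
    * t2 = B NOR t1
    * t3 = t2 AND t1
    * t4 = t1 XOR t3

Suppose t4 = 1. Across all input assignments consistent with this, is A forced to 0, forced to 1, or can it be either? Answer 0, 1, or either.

1

t4 = t1 XOR t3 must be 1, so t1 and t3 differ.
Every assignment with t4 = 1 has A = 1; there are 2 such assignment(s).
  A=1, B=0, C=1
  A=1, B=1, C=1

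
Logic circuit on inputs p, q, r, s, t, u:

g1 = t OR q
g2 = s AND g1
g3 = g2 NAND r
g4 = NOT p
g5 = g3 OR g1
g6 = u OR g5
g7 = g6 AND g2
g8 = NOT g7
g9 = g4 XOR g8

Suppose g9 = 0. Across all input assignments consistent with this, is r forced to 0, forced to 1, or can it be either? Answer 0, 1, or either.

either

Both values of r occur among assignments with g9 = 0:
  r=0: p=0, q=0, r=0, s=0, t=0, u=0
  r=1: p=0, q=0, r=1, s=0, t=0, u=0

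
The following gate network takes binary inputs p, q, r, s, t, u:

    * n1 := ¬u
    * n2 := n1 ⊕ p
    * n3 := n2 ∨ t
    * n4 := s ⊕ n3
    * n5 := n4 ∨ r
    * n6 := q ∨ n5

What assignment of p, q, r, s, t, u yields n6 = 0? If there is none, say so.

n6 = q ∨ n5 must be 0, so both q = 0 and n5 = 0.
n5 = n4 ∨ r must be 0, so both n4 = 0 and r = 0.
n4 = s ⊕ n3 must be 0, so s and n3 are equal.
Check with p=1, q=0, r=0, s=1, t=1, u=1:
n1 = ¬u = ¬1 = 0
n2 = n1 ⊕ p = 0 ⊕ 1 = 1
n3 = n2 ∨ t = 1 ∨ 1 = 1
n4 = s ⊕ n3 = 1 ⊕ 1 = 0
n5 = n4 ∨ r = 0 ∨ 0 = 0
n6 = q ∨ n5 = 0 ∨ 0 = 0
So n6 = 0 as required.

p=1, q=0, r=0, s=1, t=1, u=1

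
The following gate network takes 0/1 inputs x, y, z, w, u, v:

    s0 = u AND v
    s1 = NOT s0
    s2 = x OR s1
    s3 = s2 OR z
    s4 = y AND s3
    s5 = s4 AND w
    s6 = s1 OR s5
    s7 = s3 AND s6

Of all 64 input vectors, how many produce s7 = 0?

s7 = s3 AND s6 must be 0, so at least one of s3, s6 is 0.
Enumerating the 64 input combinations, 13 give s7 = 0 and 51 give s7 = 1.

13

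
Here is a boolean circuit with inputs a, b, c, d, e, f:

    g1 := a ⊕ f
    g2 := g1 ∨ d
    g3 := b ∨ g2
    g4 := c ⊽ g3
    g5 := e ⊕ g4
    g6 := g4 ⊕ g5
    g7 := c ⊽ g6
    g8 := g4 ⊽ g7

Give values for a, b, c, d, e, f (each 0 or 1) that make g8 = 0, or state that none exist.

Check with a=0 b=1 c=0 d=0 e=0 f=0:
g1 = a ⊕ f = 0 ⊕ 0 = 0
g2 = g1 ∨ d = 0 ∨ 0 = 0
g3 = b ∨ g2 = 1 ∨ 0 = 1
g4 = c ⊽ g3 = 0 ⊽ 1 = 0
g5 = e ⊕ g4 = 0 ⊕ 0 = 0
g6 = g4 ⊕ g5 = 0 ⊕ 0 = 0
g7 = c ⊽ g6 = 0 ⊽ 0 = 1
g8 = g4 ⊽ g7 = 0 ⊽ 1 = 0
So g8 = 0 as required.

a=0 b=1 c=0 d=0 e=0 f=0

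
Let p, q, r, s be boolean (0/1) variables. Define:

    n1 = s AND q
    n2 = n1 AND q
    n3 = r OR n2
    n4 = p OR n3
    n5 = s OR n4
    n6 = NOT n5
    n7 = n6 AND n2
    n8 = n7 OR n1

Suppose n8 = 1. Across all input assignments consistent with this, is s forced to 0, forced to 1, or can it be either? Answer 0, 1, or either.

1

n8 = n7 OR n1 must be 1, so at least one of n7, n1 is 1.
Every assignment with n8 = 1 has s = 1; there are 4 such assignment(s).
  p=0, q=1, r=0, s=1
  p=0, q=1, r=1, s=1
  p=1, q=1, r=0, s=1
  p=1, q=1, r=1, s=1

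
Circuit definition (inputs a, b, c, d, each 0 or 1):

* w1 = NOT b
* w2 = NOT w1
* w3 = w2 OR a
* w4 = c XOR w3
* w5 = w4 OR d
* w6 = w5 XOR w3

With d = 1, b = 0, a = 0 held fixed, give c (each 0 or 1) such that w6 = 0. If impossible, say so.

no solution exists

With d = 1, b = 0, a = 0 fixed, none of the 2 settings of c give w6 = 0.
For example, with c=1:
w1 = NOT b = NOT 0 = 1
w2 = NOT w1 = NOT 1 = 0
w3 = w2 OR a = 0 OR 0 = 0
w4 = c XOR w3 = 1 XOR 0 = 1
w5 = w4 OR d = 1 OR 1 = 1
w6 = w5 XOR w3 = 1 XOR 0 = 1
giving w6 = 1 ≠ 0.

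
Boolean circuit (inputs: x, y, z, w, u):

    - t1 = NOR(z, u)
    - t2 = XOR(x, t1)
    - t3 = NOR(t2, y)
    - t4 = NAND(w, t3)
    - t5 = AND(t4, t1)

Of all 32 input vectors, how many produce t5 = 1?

t5 = AND(t4, t1) must be 1, so both t4 = 1 and t1 = 1.
Enumerating the 32 input combinations, 7 give t5 = 1 and 25 give t5 = 0.

7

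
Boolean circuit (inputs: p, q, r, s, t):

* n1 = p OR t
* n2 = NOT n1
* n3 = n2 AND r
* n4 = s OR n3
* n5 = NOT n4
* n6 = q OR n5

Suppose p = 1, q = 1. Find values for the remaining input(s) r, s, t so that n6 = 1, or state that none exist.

r=1, s=0, t=1

n6 = q OR n5 must be 1, so at least one of q, n5 is 1.
Check with p = 1, q = 1 and r=1, s=0, t=1:
n1 = p OR t = 1 OR 1 = 1
n2 = NOT n1 = NOT 1 = 0
n3 = n2 AND r = 0 AND 1 = 0
n4 = s OR n3 = 0 OR 0 = 0
n5 = NOT n4 = NOT 0 = 1
n6 = q OR n5 = 1 OR 1 = 1
So n6 = 1.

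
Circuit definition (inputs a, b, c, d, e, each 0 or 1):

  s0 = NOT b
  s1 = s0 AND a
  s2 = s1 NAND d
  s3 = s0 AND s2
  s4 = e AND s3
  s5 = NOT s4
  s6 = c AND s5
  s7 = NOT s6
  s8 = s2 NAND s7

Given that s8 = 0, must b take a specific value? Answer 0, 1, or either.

Both values of b occur among assignments with s8 = 0:
  b=0: a=0, b=0, c=0, d=0, e=0
  b=1: a=0, b=1, c=0, d=0, e=0

either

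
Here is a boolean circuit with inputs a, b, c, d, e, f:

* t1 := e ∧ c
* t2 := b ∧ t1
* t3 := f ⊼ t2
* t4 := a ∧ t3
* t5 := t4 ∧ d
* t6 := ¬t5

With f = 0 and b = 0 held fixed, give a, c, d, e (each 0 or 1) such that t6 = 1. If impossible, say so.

Check with f = 0 and b = 0 and a=0, c=0, d=1, e=0:
t1 = e ∧ c = 0 ∧ 0 = 0
t2 = b ∧ t1 = 0 ∧ 0 = 0
t3 = f ⊼ t2 = 0 ⊼ 0 = 1
t4 = a ∧ t3 = 0 ∧ 1 = 0
t5 = t4 ∧ d = 0 ∧ 1 = 0
t6 = ¬t5 = ¬0 = 1
So t6 = 1.

a=0, c=0, d=1, e=0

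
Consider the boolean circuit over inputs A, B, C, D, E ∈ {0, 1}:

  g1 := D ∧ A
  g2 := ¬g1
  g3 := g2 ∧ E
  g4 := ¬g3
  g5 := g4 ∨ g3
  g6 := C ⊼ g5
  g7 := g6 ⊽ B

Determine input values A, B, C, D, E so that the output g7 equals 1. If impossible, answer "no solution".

A=1, B=0, C=1, D=1, E=1

g7 = g6 ⊽ B must be 1, so both g6 = 0 and B = 0.
g6 = C ⊼ g5 must be 0, so both C = 1 and g5 = 1.
g5 = g4 ∨ g3 must be 1, so at least one of g4, g3 is 1.
Check with A=1, B=0, C=1, D=1, E=1:
g1 = D ∧ A = 1 ∧ 1 = 1
g2 = ¬g1 = ¬1 = 0
g3 = g2 ∧ E = 0 ∧ 1 = 0
g4 = ¬g3 = ¬0 = 1
g5 = g4 ∨ g3 = 1 ∨ 0 = 1
g6 = C ⊼ g5 = 1 ⊼ 1 = 0
g7 = g6 ⊽ B = 0 ⊽ 0 = 1
So g7 = 1 as required.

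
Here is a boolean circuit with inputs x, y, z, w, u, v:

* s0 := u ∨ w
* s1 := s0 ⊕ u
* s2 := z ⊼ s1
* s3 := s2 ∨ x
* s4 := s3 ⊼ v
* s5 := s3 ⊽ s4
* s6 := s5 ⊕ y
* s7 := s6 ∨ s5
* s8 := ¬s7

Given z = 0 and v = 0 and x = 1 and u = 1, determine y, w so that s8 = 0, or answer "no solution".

y=1 w=1

s8 = ¬s7 must be 0, so s7 = 1.
s7 = s6 ∨ s5 must be 1, so at least one of s6, s5 is 1.
Check with z = 0 and v = 0 and x = 1 and u = 1 and y=1, w=1:
s0 = u ∨ w = 1 ∨ 1 = 1
s1 = s0 ⊕ u = 1 ⊕ 1 = 0
s2 = z ⊼ s1 = 0 ⊼ 0 = 1
s3 = s2 ∨ x = 1 ∨ 1 = 1
s4 = s3 ⊼ v = 1 ⊼ 0 = 1
s5 = s3 ⊽ s4 = 1 ⊽ 1 = 0
s6 = s5 ⊕ y = 0 ⊕ 1 = 1
s7 = s6 ∨ s5 = 1 ∨ 0 = 1
s8 = ¬s7 = ¬1 = 0
So s8 = 0.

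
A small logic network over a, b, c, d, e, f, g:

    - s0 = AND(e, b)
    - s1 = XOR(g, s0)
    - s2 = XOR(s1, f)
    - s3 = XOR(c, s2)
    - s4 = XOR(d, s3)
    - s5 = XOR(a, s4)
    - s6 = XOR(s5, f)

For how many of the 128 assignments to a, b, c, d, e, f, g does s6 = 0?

s6 = XOR(s5, f) must be 0, so s5 and f are equal.
Enumerating the 128 input combinations, 64 give s6 = 0 and 64 give s6 = 1.

64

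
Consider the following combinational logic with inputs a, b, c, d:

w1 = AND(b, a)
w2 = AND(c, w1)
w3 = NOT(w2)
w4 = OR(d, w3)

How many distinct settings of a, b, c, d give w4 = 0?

1

w4 = OR(d, w3) must be 0, so both d = 0 and w3 = 0.
Satisfying assignments:
  a=1, b=1, c=1, d=0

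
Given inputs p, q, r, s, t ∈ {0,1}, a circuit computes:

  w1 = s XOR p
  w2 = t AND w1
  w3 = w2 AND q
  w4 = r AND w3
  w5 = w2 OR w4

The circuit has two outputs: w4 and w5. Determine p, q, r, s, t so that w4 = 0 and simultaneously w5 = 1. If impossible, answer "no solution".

Check with p=0, q=0, r=0, s=1, t=1:
w1 = s XOR p = 1 XOR 0 = 1
w2 = t AND w1 = 1 AND 1 = 1
w3 = w2 AND q = 1 AND 0 = 0
w4 = r AND w3 = 0 AND 0 = 0
w5 = w2 OR w4 = 1 OR 0 = 1
So w4 = 0 and w5 = 1.

p=0, q=0, r=0, s=1, t=1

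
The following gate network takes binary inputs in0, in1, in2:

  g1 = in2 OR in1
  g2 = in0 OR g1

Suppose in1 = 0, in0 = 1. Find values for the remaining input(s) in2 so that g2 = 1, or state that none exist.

in2=1

Check with in1 = 0, in0 = 1 and in2=1:
g1 = in2 OR in1 = 1 OR 0 = 1
g2 = in0 OR g1 = 1 OR 1 = 1
So g2 = 1.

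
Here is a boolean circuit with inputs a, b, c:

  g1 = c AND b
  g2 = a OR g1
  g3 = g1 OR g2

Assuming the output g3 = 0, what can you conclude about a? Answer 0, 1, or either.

g3 = g1 OR g2 must be 0, so both g1 = 0 and g2 = 0.
g1 = c AND b must be 0, so at least one of c, b is 0.
Every assignment with g3 = 0 has a = 0; there are 3 such assignment(s).
  a=0, b=0, c=0
  a=0, b=0, c=1
  a=0, b=1, c=0

0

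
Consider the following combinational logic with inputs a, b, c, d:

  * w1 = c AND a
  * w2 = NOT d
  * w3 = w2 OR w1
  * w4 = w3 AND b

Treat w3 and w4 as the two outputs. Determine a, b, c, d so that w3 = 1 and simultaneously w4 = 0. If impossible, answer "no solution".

a=0, b=0, c=0, d=0

Check with a=0, b=0, c=0, d=0:
w1 = c AND a = 0 AND 0 = 0
w2 = NOT d = NOT 0 = 1
w3 = w2 OR w1 = 1 OR 0 = 1
w4 = w3 AND b = 1 AND 0 = 0
So w3 = 1 and w4 = 0.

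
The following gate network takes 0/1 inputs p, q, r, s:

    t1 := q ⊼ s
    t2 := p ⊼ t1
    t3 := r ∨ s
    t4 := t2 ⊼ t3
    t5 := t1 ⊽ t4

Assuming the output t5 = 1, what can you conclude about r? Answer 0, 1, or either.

either

Both values of r occur among assignments with t5 = 1:
  r=0: p=0, q=1, r=0, s=1
  r=1: p=0, q=1, r=1, s=1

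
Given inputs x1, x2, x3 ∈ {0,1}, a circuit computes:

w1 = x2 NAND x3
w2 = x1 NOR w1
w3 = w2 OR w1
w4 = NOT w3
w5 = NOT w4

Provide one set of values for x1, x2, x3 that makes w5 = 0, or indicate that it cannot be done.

Check with x1=1, x2=1, x3=1:
w1 = x2 NAND x3 = 1 NAND 1 = 0
w2 = x1 NOR w1 = 1 NOR 0 = 0
w3 = w2 OR w1 = 0 OR 0 = 0
w4 = NOT w3 = NOT 0 = 1
w5 = NOT w4 = NOT 1 = 0
So w5 = 0 as required.

x1=1, x2=1, x3=1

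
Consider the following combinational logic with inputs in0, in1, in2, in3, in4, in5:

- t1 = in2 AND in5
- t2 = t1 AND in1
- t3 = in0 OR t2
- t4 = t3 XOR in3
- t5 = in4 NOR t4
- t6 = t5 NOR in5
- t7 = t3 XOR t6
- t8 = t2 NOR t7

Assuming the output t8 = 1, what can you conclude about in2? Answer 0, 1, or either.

Both values of in2 occur among assignments with t8 = 1:
  in2=0: in0=0, in1=0, in2=0, in3=0, in4=0, in5=0
  in2=1: in0=0, in1=0, in2=1, in3=0, in4=0, in5=0

either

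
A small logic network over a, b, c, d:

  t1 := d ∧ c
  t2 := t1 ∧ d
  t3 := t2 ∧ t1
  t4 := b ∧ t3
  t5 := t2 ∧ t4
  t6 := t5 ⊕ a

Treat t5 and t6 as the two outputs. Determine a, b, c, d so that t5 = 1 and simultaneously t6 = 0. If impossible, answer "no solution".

Check with a=1 b=1 c=1 d=1:
t1 = d ∧ c = 1 ∧ 1 = 1
t2 = t1 ∧ d = 1 ∧ 1 = 1
t3 = t2 ∧ t1 = 1 ∧ 1 = 1
t4 = b ∧ t3 = 1 ∧ 1 = 1
t5 = t2 ∧ t4 = 1 ∧ 1 = 1
t6 = t5 ⊕ a = 1 ⊕ 1 = 0
So t5 = 1 and t6 = 0.

a=1 b=1 c=1 d=1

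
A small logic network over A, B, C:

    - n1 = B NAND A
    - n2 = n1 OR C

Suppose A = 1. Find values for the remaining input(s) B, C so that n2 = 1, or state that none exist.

n2 = n1 OR C must be 1, so at least one of n1, C is 1.
Check with A = 1 and B=0, C=1:
n1 = B NAND A = 0 NAND 1 = 1
n2 = n1 OR C = 1 OR 1 = 1
So n2 = 1.

B=0, C=1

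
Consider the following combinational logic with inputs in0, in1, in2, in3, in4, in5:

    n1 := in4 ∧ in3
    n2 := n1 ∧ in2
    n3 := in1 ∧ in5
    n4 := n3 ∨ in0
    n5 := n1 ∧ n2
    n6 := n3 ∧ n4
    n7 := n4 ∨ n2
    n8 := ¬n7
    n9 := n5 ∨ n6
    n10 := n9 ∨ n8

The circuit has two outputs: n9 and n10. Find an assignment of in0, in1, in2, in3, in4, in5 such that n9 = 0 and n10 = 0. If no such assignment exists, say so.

Check with in0=1, in1=1, in2=1, in3=0, in4=0, in5=0:
n1 = in4 ∧ in3 = 0 ∧ 0 = 0
n2 = n1 ∧ in2 = 0 ∧ 1 = 0
n3 = in1 ∧ in5 = 1 ∧ 0 = 0
n4 = n3 ∨ in0 = 0 ∨ 1 = 1
n5 = n1 ∧ n2 = 0 ∧ 0 = 0
n6 = n3 ∧ n4 = 0 ∧ 1 = 0
n7 = n4 ∨ n2 = 1 ∨ 0 = 1
n8 = ¬n7 = ¬1 = 0
n9 = n5 ∨ n6 = 0 ∨ 0 = 0
n10 = n9 ∨ n8 = 0 ∨ 0 = 0
So n9 = 0 and n10 = 0.

in0=1, in1=1, in2=1, in3=0, in4=0, in5=0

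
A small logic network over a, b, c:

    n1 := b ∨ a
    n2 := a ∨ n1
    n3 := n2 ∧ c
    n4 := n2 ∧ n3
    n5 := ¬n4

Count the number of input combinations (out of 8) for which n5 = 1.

n5 = ¬n4 must be 1, so n4 = 0.
n4 = n2 ∧ n3 must be 0, so at least one of n2, n3 is 0.
Satisfying assignments:
  a=0, b=0, c=0
  a=0, b=0, c=1
  a=0, b=1, c=0
  a=1, b=0, c=0
  a=1, b=1, c=0

5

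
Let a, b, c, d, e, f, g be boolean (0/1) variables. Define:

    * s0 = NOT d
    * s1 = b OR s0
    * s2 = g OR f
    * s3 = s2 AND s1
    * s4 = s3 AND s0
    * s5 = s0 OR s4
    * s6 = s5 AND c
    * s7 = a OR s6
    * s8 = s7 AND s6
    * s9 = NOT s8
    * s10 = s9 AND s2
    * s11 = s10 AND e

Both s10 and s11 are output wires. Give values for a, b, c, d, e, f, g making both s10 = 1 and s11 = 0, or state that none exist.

a=0 b=1 c=1 d=1 e=0 f=0 g=1

Check with a=0 b=1 c=1 d=1 e=0 f=0 g=1:
s0 = NOT d = NOT 1 = 0
s1 = b OR s0 = 1 OR 0 = 1
s2 = g OR f = 1 OR 0 = 1
s3 = s2 AND s1 = 1 AND 1 = 1
s4 = s3 AND s0 = 1 AND 0 = 0
s5 = s0 OR s4 = 0 OR 0 = 0
s6 = s5 AND c = 0 AND 1 = 0
s7 = a OR s6 = 0 OR 0 = 0
s8 = s7 AND s6 = 0 AND 0 = 0
s9 = NOT s8 = NOT 0 = 1
s10 = s9 AND s2 = 1 AND 1 = 1
s11 = s10 AND e = 1 AND 0 = 0
So s10 = 1 and s11 = 0.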